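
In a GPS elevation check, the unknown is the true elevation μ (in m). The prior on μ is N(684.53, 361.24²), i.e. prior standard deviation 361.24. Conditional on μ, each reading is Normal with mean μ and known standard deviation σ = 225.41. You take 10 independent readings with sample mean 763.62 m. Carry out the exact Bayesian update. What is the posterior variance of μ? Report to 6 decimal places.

4890.547000

For Normal data with known variance σ², a Normal(μ₀, σ₀²) prior on μ is conjugate. Posterior precision = 1/σ₀² + n/σ²; posterior mean is the precision-weighted average of μ₀ and x̄.
σ₀² = 361.24² = 130494.3376, σ² = 225.41² = 50809.6681; σ² + n·σ₀² = 50809.6681 + 10·130494.3376 = 1355753.0441.
Posterior precision = 1/σ₀² + n/σ² = 1/130494.3376 + 10/50809.6681 = (σ² + n·σ₀²)/(σ₀²σ²) = 1355753.0441/(130494.3376·50809.6681); posterior variance σₙ² = σ₀²σ²/(σ² + n·σ₀²) = 130494.3376·50809.6681/1355753.0441 = 4890.547000.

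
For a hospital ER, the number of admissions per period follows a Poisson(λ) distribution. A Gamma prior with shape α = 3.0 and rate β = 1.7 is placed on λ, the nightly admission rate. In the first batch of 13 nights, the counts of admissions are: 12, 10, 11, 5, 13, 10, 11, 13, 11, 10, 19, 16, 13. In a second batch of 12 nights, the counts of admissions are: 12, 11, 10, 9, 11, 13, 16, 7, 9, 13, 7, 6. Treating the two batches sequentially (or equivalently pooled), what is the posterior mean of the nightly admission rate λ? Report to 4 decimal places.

With a Gamma(shape α, rate β) prior, the Poisson likelihood is conjugate: the posterior is Gamma(α + ΣXᵢ, β + n).
Batch 1: sum of counts S = 154 over n = 13 nights.
After batch 1: Gamma(α+S, β+n) = Gamma(3.0+154, 1.7+13) = Gamma(157.0, 14.7).
Batch 2: sum of counts S = 124 over n = 12 nights.
After batch 2: Gamma(α+S, β+n) = Gamma(157.0+124, 14.7+12) = Gamma(281.0, 26.7).
Posterior mean = α/β = 281.0/26.7 = 10.5243.

10.5243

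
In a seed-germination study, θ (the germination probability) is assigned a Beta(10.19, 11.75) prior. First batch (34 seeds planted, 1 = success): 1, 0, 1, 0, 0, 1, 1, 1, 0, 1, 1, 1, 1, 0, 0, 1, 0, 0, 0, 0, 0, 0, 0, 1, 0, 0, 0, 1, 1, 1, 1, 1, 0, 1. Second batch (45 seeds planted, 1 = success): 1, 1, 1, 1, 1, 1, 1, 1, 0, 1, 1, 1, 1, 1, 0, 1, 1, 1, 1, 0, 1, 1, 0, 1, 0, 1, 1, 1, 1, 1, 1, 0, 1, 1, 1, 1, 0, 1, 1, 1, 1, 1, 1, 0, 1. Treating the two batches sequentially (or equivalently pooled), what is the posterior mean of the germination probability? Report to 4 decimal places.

The Beta prior is conjugate to a Binomial/Bernoulli likelihood; the update adds successes to α and failures to β.
After batch 1: Beta(10.19+17, 11.75+17) = Beta(27.19, 28.75).
After batch 2: Beta(27.19+37, 28.75+8) = Beta(64.19, 36.75).
Posterior mean = α/(α+β) = 64.19/100.94 = 0.6359.

0.6359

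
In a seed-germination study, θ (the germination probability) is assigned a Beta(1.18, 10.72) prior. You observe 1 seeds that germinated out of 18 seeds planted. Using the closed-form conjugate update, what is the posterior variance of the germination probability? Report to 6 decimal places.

The Beta prior is conjugate to a Binomial/Bernoulli likelihood; the update adds successes to α and failures to β.
Posterior: Beta(α+k, β+n−k) = Beta(1.18+1, 10.72+17) = Beta(2.18, 27.72).
Var = αβ/((α+β)²(α+β+1)) = 2.18·27.72/(29.90²·30.90) = 0.002188.

0.002188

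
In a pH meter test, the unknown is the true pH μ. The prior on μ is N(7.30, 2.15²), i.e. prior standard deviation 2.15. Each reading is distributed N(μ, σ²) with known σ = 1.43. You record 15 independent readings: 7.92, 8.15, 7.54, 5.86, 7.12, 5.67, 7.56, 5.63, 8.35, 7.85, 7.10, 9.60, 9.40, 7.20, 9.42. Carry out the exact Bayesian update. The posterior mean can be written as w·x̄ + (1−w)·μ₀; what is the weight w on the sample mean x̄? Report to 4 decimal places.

For Normal data with known variance σ², a Normal(μ₀, σ₀²) prior on μ is conjugate. Posterior precision = 1/σ₀² + n/σ²; posterior mean is the precision-weighted average of μ₀ and x̄.
σ₀² = 2.15² = 4.6225, σ² = 1.43² = 2.0449. Prior precision 1/σ₀² = 1/4.6225; data precision n/σ² = 15/2.0449.
w = (n/σ²)/(1/σ₀² + n/σ²) = n·σ₀²/(σ² + n·σ₀²) = 15·4.6225/(2.0449 + 15·4.6225) = 69.3375/71.3824 = 0.9714.

0.9714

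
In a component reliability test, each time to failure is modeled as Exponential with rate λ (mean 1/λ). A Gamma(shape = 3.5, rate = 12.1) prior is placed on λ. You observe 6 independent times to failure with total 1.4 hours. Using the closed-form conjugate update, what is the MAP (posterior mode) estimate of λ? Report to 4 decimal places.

With a Gamma(shape α, rate β) prior on the exponential rate λ, the posterior after n observations with total T = Σxᵢ is Gamma(α+n, β+T).
Posterior: Gamma(3.5+6, 12.1+1.4) = Gamma(9.5, 13.5).
Mode = (α−1)/β = 0.6296.

0.6296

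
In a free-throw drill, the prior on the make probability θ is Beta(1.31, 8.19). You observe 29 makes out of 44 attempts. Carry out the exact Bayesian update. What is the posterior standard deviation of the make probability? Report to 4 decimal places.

The Beta prior is conjugate to a Binomial/Bernoulli likelihood; the update adds successes to α and failures to β.
Posterior: Beta(α+k, β+n−k) = Beta(1.31+29, 8.19+15) = Beta(30.31, 23.19).
Var = αβ/((α+β)²(α+β+1)) = 30.31·23.19/(53.50²·54.50) = 0.00450591; SD = √0.00450591 = 0.0671.

0.0671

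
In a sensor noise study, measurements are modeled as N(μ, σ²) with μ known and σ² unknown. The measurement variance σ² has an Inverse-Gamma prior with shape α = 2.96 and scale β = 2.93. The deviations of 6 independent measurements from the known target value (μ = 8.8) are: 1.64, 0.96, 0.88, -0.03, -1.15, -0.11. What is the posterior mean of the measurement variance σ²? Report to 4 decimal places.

1.1674

With known mean μ and an Inverse-Gamma(α, β) prior on σ², the Normal likelihood is conjugate: posterior is Inv-Gamma(α + n/2, β + Σ(xᵢ−μ)²/2).
Σ(xᵢ−μ)² = (1.64)² + (0.96)² + (0.88)² + (-0.03)² + (-1.15)² + (-0.11)² = 5.7211.
Posterior: Inv-Gamma(2.96 + 6/2, 2.93 + 5.7211/2) = Inv-Gamma(5.96, 5.79055).
E[σ²|data] = β/(α−1) = 5.79055/4.96 = 1.1674.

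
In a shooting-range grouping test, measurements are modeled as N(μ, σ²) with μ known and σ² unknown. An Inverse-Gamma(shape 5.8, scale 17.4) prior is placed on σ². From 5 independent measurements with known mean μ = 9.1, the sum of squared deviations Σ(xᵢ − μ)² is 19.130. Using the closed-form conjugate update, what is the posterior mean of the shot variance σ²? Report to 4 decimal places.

With known mean μ and an Inverse-Gamma(α, β) prior on σ², the Normal likelihood is conjugate: posterior is Inv-Gamma(α + n/2, β + Σ(xᵢ−μ)²/2).
Posterior: Inv-Gamma(5.8 + 5/2, 17.4 + 19.130/2) = Inv-Gamma(8.30, 26.9650).
E[σ²|data] = β/(α−1) = 26.9650/7.30 = 3.6938.

3.6938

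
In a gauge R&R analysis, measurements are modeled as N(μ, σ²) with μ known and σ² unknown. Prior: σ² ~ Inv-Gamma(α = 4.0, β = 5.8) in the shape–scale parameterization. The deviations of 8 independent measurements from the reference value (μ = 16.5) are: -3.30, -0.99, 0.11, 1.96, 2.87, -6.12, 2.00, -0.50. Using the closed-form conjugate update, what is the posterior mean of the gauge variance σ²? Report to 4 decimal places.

With known mean μ and an Inverse-Gamma(α, β) prior on σ², the Normal likelihood is conjugate: posterior is Inv-Gamma(α + n/2, β + Σ(xᵢ−μ)²/2).
Σ(xᵢ−μ)² = (-3.30)² + (-0.99)² + (0.11)² + (1.96)² + (2.87)² + (-6.12)² + (2.00)² + (-0.50)² = 65.6651.
Posterior: Inv-Gamma(4.0 + 8/2, 5.8 + 65.6651/2) = Inv-Gamma(8.00, 38.63255).
E[σ²|data] = β/(α−1) = 38.63255/7.00 = 5.5189.

5.5189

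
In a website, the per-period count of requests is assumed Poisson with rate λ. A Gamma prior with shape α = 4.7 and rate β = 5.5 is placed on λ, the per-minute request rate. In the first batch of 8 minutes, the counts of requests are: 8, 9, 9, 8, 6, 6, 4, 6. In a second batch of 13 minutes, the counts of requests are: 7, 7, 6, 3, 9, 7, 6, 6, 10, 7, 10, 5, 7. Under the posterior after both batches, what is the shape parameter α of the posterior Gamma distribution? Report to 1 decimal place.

150.7

With a Gamma(shape α, rate β) prior, the Poisson likelihood is conjugate: the posterior is Gamma(α + ΣXᵢ, β + n).
Batch 1: sum of counts S = 56 over n = 8 minutes.
After batch 1: Gamma(α+S, β+n) = Gamma(4.7+56, 5.5+8) = Gamma(60.7, 13.5).
Batch 2: sum of counts S = 90 over n = 13 minutes.
After batch 2: Gamma(α+S, β+n) = Gamma(60.7+90, 13.5+13) = Gamma(150.7, 26.5).
Posterior α = 150.7.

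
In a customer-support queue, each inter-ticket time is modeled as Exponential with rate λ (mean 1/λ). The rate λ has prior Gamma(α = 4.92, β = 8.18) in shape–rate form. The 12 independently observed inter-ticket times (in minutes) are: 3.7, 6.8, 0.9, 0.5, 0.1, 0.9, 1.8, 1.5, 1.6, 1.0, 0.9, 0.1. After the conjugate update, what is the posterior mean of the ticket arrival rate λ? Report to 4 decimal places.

With a Gamma(shape α, rate β) prior on the exponential rate λ, the posterior after n observations with total T = Σxᵢ is Gamma(α+n, β+T).
Sum of observations T = 19.8 minutes; n = 12.
Posterior: Gamma(4.92+12, 8.18+19.8) = Gamma(16.92, 27.98).
Posterior mean of λ = α/β = 16.92/27.98 = 0.6047.

0.6047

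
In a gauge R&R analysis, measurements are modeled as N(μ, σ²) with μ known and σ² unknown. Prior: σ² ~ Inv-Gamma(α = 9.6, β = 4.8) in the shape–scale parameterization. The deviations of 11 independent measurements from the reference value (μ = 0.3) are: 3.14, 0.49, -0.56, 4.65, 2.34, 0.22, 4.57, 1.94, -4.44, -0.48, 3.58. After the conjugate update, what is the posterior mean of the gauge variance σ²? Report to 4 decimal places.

With known mean μ and an Inverse-Gamma(α, β) prior on σ², the Normal likelihood is conjugate: posterior is Inv-Gamma(α + n/2, β + Σ(xᵢ−μ)²/2).
Σ(xᵢ−μ)² = (3.14)² + (0.49)² + (-0.56)² + (4.65)² + (2.34)² + (0.22)² + (4.57)² + (1.94)² + (-4.44)² + (-0.48)² + (3.58)² = 94.9687.
Posterior: Inv-Gamma(9.6 + 11/2, 4.8 + 94.9687/2) = Inv-Gamma(15.10, 52.28435).
E[σ²|data] = β/(α−1) = 52.28435/14.10 = 3.7081.

3.7081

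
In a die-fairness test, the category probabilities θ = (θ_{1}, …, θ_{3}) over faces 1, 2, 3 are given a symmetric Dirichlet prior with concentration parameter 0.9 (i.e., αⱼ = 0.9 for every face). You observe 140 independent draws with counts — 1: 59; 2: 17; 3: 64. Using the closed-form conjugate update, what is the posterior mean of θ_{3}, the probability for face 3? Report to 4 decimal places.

0.4548

The Dirichlet prior is conjugate to the Multinomial likelihood: each posterior αⱼ = prior αⱼ + observed count nⱼ.
Posterior concentration: (59.9, 17.9, 64.9), total = 142.7.
E[θ_{3}|data] = α_{3}/Σα = 64.9/142.7 = 0.4548.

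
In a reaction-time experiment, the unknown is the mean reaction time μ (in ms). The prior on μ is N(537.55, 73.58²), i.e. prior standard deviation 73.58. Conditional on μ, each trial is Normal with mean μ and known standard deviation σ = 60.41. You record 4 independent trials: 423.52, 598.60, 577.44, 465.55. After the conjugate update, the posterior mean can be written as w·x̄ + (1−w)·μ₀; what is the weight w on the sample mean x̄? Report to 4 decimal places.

For Normal data with known variance σ², a Normal(μ₀, σ₀²) prior on μ is conjugate. Posterior precision = 1/σ₀² + n/σ²; posterior mean is the precision-weighted average of μ₀ and x̄.
σ₀² = 73.58² = 5414.0164, σ² = 60.41² = 3649.3681. Prior precision 1/σ₀² = 1/5414.0164; data precision n/σ² = 4/3649.3681.
w = (n/σ²)/(1/σ₀² + n/σ²) = n·σ₀²/(σ² + n·σ₀²) = 4·5414.0164/(3649.3681 + 4·5414.0164) = 21656.0656/25305.4337 = 0.8558.

0.8558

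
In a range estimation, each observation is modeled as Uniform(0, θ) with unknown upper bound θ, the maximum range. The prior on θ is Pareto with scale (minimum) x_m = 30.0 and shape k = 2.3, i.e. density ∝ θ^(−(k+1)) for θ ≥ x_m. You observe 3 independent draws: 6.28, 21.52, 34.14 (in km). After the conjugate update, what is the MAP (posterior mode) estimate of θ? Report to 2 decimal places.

A Pareto(scale x_m, shape k) prior on the upper bound θ of Uniform(0, θ) is conjugate: posterior is Pareto(max(x_m, max xᵢ), k + n).
Sample maximum = 34.14; prior scale x_m = 30.0 → posterior scale = max = 34.14.
Posterior shape = 2.3 + 3 = 5.3.
The Pareto density is decreasing on [x_m, ∞), so the mode is x_m = 34.14.

34.14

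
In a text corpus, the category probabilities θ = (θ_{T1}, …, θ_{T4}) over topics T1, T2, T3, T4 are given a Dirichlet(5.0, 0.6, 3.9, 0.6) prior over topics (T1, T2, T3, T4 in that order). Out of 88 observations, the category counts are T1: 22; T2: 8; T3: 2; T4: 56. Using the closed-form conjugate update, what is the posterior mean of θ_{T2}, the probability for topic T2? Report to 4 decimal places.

The Dirichlet prior is conjugate to the Multinomial likelihood: each posterior αⱼ = prior αⱼ + observed count nⱼ.
Posterior concentration: (27.0, 8.6, 5.9, 56.6), total = 98.1.
E[θ_{T2}|data] = α_{T2}/Σα = 8.6/98.1 = 0.0877.

0.0877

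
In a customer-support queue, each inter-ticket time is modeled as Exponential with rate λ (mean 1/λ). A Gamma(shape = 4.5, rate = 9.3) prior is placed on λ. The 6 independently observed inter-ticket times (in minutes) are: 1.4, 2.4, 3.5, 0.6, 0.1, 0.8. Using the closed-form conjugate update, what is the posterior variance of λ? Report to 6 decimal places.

With a Gamma(shape α, rate β) prior on the exponential rate λ, the posterior after n observations with total T = Σxᵢ is Gamma(α+n, β+T).
Sum of observations T = 8.8 minutes; n = 6.
Posterior: Gamma(4.5+6, 9.3+8.8) = Gamma(10.5, 18.1).
Var = α/β² = 0.032050.

0.032050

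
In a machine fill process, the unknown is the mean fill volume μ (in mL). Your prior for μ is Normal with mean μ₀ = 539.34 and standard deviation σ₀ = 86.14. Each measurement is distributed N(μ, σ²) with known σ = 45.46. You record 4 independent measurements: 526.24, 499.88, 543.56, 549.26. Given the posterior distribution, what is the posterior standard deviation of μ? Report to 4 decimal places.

21.9777

For Normal data with known variance σ², a Normal(μ₀, σ₀²) prior on μ is conjugate. Posterior precision = 1/σ₀² + n/σ²; posterior mean is the precision-weighted average of μ₀ and x̄.
σ₀² = 86.14² = 7420.0996, σ² = 45.46² = 2066.6116; σ² + n·σ₀² = 2066.6116 + 4·7420.0996 = 31747.01.
Posterior precision = 1/σ₀² + n/σ² = 1/7420.0996 + 4/2066.6116 = (σ² + n·σ₀²)/(σ₀²σ²) = 31747.01/(7420.0996·2066.6116); posterior variance σₙ² = σ₀²σ²/(σ² + n·σ₀²) = 7420.0996·2066.6116/31747.01 = 483.020729.
Posterior SD = √σₙ² = √(7420.0996·2066.6116/31747.01) = 21.9777.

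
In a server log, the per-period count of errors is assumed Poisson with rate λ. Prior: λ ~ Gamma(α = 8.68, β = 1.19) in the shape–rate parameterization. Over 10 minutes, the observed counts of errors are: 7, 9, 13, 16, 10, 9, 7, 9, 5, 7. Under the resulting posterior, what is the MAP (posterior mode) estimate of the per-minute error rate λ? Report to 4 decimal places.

8.9080

With a Gamma(shape α, rate β) prior, the Poisson likelihood is conjugate: the posterior is Gamma(α + ΣXᵢ, β + n).
Sum of counts S = 92 over n = 10 minutes.
Posterior: Gamma(α+S, β+n) = Gamma(8.68+92, 1.19+10) = Gamma(100.68, 11.19).
Mode of Gamma(α,β) for α≥1 is (α−1)/β = 99.68/11.19 = 8.9080.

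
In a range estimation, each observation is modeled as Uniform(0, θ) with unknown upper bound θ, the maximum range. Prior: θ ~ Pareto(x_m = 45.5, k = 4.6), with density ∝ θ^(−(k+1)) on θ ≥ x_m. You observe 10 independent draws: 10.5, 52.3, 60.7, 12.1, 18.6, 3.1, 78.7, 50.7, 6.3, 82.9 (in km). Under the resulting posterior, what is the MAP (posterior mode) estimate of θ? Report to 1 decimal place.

A Pareto(scale x_m, shape k) prior on the upper bound θ of Uniform(0, θ) is conjugate: posterior is Pareto(max(x_m, max xᵢ), k + n).
Sample maximum = 82.9; prior scale x_m = 45.5 → posterior scale = max = 82.9.
Posterior shape = 4.6 + 10 = 14.6.
The Pareto density is decreasing on [x_m, ∞), so the mode is x_m = 82.9.

82.9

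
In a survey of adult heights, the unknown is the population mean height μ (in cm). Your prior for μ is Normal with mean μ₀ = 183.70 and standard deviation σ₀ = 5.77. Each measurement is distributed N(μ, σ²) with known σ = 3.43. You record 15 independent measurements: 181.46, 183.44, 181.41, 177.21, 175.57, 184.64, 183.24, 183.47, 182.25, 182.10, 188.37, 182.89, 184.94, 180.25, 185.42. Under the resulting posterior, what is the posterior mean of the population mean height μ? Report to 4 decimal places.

182.4729

For Normal data with known variance σ², a Normal(μ₀, σ₀²) prior on μ is conjugate. Posterior precision = 1/σ₀² + n/σ²; posterior mean is the precision-weighted average of μ₀ and x̄.
Σxᵢ = 181.46 + 183.44 + 181.41 + 177.21 + 175.57 + 184.64 + 183.24 + 183.47 + 182.25 + 182.10 + 188.37 + 182.89 + 184.94 + 180.25 + 185.42 = 2736.66, so n·x̄ = 2736.66.
σ₀² = 5.77² = 33.2929, σ² = 3.43² = 11.7649; σ² + n·σ₀² = 11.7649 + 15·33.2929 = 511.1584.
Posterior mean = (μ₀/σ₀² + n·x̄/σ²)/(1/σ₀² + n/σ²) = (σ²·μ₀ + σ₀²·n·x̄)/(σ² + n·σ₀²) = (11.7649·183.70 + 33.2929·2736.66)/511.1584 = 93272.559844/511.1584 = 182.4729.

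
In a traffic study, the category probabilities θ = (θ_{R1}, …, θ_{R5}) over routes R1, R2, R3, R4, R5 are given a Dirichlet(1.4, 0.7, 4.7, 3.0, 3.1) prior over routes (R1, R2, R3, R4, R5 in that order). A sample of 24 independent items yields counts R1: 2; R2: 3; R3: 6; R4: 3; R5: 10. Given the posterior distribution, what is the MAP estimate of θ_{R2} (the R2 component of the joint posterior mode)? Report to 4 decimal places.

0.0846

The Dirichlet prior is conjugate to the Multinomial likelihood: each posterior αⱼ = prior αⱼ + observed count nⱼ.
Posterior concentration: (3.4, 3.7, 10.7, 6.0, 13.1), total = 36.9.
Joint mode component: (α_{R2}−1)/(Σα−K) = 2.7/31.9 = 0.0846.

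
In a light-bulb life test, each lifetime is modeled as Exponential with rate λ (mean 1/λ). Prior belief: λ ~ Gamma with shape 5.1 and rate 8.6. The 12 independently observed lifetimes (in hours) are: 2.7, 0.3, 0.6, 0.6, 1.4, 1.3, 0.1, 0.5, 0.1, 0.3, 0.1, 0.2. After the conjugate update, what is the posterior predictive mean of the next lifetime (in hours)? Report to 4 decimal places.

1.0435

With a Gamma(shape α, rate β) prior on the exponential rate λ, the posterior after n observations with total T = Σxᵢ is Gamma(α+n, β+T).
Sum of observations T = 8.2 hours; n = 12.
Posterior: Gamma(5.1+12, 8.6+8.2) = Gamma(17.1, 16.8).
The predictive distribution for the next observation is Lomax; its mean is β/(α−1) = 16.8/16.1 = 1.0435.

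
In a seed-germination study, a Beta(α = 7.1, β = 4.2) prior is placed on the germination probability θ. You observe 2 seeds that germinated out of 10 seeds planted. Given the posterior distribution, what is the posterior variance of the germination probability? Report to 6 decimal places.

0.010973

The Beta prior is conjugate to a Binomial/Bernoulli likelihood; the update adds successes to α and failures to β.
Posterior: Beta(α+k, β+n−k) = Beta(7.1+2, 4.2+8) = Beta(9.1, 12.2).
Var = αβ/((α+β)²(α+β+1)) = 9.1·12.2/(21.3²·22.3) = 0.010973.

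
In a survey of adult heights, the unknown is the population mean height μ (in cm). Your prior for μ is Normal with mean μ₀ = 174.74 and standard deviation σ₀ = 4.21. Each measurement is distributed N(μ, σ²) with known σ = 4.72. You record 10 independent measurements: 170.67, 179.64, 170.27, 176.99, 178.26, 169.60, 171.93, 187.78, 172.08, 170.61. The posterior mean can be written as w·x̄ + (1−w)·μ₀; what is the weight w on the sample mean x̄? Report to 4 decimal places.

0.8883

For Normal data with known variance σ², a Normal(μ₀, σ₀²) prior on μ is conjugate. Posterior precision = 1/σ₀² + n/σ²; posterior mean is the precision-weighted average of μ₀ and x̄.
σ₀² = 4.21² = 17.7241, σ² = 4.72² = 22.2784. Prior precision 1/σ₀² = 1/17.7241; data precision n/σ² = 10/22.2784.
w = (n/σ²)/(1/σ₀² + n/σ²) = n·σ₀²/(σ² + n·σ₀²) = 10·17.7241/(22.2784 + 10·17.7241) = 177.241/199.5194 = 0.8883.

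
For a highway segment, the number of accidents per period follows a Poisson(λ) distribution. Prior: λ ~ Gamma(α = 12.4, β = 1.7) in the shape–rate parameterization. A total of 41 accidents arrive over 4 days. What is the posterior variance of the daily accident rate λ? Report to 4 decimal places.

With a Gamma(shape α, rate β) prior, the Poisson likelihood is conjugate: the posterior is Gamma(α + ΣXᵢ, β + n).
Posterior: Gamma(α+S, β+n) = Gamma(12.4+41, 1.7+4) = Gamma(53.4, 5.7).
Var = α/β² = 53.4/5.7² = 1.6436.

1.6436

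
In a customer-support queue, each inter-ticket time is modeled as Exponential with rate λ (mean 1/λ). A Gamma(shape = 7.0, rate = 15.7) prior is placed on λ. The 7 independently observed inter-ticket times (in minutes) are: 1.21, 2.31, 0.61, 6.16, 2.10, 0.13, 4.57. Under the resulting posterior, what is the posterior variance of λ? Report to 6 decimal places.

0.013021

With a Gamma(shape α, rate β) prior on the exponential rate λ, the posterior after n observations with total T = Σxᵢ is Gamma(α+n, β+T).
Sum of observations T = 17.09 minutes; n = 7.
Posterior: Gamma(7.0+7, 15.7+17.09) = Gamma(14.0, 32.79).
Var = α/β² = 0.013021.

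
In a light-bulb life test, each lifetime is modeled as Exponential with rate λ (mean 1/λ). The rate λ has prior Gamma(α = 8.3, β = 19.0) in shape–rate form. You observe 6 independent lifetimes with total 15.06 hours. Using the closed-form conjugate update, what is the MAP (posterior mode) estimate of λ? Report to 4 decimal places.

With a Gamma(shape α, rate β) prior on the exponential rate λ, the posterior after n observations with total T = Σxᵢ is Gamma(α+n, β+T).
Posterior: Gamma(8.3+6, 19.0+15.06) = Gamma(14.3, 34.06).
Mode = (α−1)/β = 0.3905.

0.3905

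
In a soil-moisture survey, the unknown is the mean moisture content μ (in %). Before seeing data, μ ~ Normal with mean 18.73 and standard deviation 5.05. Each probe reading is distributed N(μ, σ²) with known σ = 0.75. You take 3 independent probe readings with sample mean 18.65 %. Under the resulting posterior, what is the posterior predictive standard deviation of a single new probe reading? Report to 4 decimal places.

0.8652

For Normal data with known variance σ², a Normal(μ₀, σ₀²) prior on μ is conjugate. Posterior precision = 1/σ₀² + n/σ²; posterior mean is the precision-weighted average of μ₀ and x̄.
σ₀² = 5.05² = 25.5025, σ² = 0.75² = 0.5625; σ² + n·σ₀² = 0.5625 + 3·25.5025 = 77.07.
Posterior precision = 1/σ₀² + n/σ² = 1/25.5025 + 3/0.5625 = (σ² + n·σ₀²)/(σ₀²σ²) = 77.07/(25.5025·0.5625); posterior variance σₙ² = σ₀²σ²/(σ² + n·σ₀²) = 25.5025·0.5625/77.07 = 0.186132.
Predictive variance for one new observation = σₙ² + σ² = 25.5025·0.5625/77.07 + 0.5625 = σ²·(σ₀² + 77.07)/77.07 = 0.5625·102.5725/77.07 = 0.748632; SD = √(0.5625·102.5725/77.07) = 0.8652.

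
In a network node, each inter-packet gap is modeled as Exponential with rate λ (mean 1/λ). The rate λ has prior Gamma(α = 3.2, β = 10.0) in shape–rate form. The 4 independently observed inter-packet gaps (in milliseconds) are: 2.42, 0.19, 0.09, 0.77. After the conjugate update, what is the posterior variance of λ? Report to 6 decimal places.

With a Gamma(shape α, rate β) prior on the exponential rate λ, the posterior after n observations with total T = Σxᵢ is Gamma(α+n, β+T).
Sum of observations T = 3.47 milliseconds; n = 4.
Posterior: Gamma(3.2+4, 10.0+3.47) = Gamma(7.2, 13.47).
Var = α/β² = 0.039682.

0.039682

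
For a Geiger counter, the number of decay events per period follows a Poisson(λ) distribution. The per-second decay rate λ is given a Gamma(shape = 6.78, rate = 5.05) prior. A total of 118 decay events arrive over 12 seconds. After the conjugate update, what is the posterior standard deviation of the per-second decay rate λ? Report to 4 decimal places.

0.6552

With a Gamma(shape α, rate β) prior, the Poisson likelihood is conjugate: the posterior is Gamma(α + ΣXᵢ, β + n).
Posterior: Gamma(α+S, β+n) = Gamma(6.78+118, 5.05+12) = Gamma(124.78, 17.05).
SD = √α/β = √124.78/17.05 = 0.6552.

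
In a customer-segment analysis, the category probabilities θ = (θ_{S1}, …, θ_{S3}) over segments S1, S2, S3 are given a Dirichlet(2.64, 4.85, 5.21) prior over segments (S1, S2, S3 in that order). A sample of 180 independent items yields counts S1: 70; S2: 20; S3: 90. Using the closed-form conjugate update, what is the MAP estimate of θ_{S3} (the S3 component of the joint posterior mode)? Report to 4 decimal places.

The Dirichlet prior is conjugate to the Multinomial likelihood: each posterior αⱼ = prior αⱼ + observed count nⱼ.
Posterior concentration: (72.64, 24.85, 95.21), total = 192.70.
Joint mode component: (α_{S3}−1)/(Σα−K) = 94.21/189.70 = 0.4966.

0.4966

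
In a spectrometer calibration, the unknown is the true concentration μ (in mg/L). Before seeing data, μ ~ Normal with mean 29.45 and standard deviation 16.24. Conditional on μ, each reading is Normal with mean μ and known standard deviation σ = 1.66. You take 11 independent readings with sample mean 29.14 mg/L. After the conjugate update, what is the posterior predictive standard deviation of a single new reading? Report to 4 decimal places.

For Normal data with known variance σ², a Normal(μ₀, σ₀²) prior on μ is conjugate. Posterior precision = 1/σ₀² + n/σ²; posterior mean is the precision-weighted average of μ₀ and x̄.
σ₀² = 16.24² = 263.7376, σ² = 1.66² = 2.7556; σ² + n·σ₀² = 2.7556 + 11·263.7376 = 2903.8692.
Posterior precision = 1/σ₀² + n/σ² = 1/263.7376 + 11/2.7556 = (σ² + n·σ₀²)/(σ₀²σ²) = 2903.8692/(263.7376·2.7556); posterior variance σₙ² = σ₀²σ²/(σ² + n·σ₀²) = 263.7376·2.7556/2903.8692 = 0.250271.
Predictive variance for one new observation = σₙ² + σ² = 263.7376·2.7556/2903.8692 + 2.7556 = σ²·(σ₀² + 2903.8692)/2903.8692 = 2.7556·3167.6068/2903.8692 = 3.005871; SD = √(2.7556·3167.6068/2903.8692) = 1.7337.

1.7337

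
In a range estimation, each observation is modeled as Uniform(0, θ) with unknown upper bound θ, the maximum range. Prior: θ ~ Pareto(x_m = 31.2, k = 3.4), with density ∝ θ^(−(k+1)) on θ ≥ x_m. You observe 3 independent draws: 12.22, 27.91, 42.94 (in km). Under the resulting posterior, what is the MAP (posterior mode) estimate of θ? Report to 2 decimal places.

42.94

A Pareto(scale x_m, shape k) prior on the upper bound θ of Uniform(0, θ) is conjugate: posterior is Pareto(max(x_m, max xᵢ), k + n).
Sample maximum = 42.94; prior scale x_m = 31.2 → posterior scale = max = 42.94.
Posterior shape = 3.4 + 3 = 6.4.
The Pareto density is decreasing on [x_m, ∞), so the mode is x_m = 42.94.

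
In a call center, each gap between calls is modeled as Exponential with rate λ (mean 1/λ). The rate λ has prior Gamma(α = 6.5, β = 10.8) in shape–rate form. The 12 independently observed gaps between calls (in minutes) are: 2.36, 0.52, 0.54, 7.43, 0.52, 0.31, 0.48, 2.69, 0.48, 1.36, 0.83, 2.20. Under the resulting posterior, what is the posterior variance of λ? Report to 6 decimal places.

With a Gamma(shape α, rate β) prior on the exponential rate λ, the posterior after n observations with total T = Σxᵢ is Gamma(α+n, β+T).
Sum of observations T = 19.72 minutes; n = 12.
Posterior: Gamma(6.5+12, 10.8+19.72) = Gamma(18.5, 30.52).
Var = α/β² = 0.019861.

0.019861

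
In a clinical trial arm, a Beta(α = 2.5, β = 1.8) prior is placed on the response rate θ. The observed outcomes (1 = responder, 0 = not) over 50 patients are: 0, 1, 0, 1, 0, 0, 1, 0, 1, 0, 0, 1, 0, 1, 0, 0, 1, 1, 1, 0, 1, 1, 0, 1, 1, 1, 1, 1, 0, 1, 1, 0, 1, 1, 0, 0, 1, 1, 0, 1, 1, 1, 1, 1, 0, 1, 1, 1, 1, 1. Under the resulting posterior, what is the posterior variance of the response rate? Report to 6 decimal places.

0.004189

The Beta prior is conjugate to a Binomial/Bernoulli likelihood; the update adds successes to α and failures to β.
Posterior: Beta(α+k, β+n−k) = Beta(2.5+32, 1.8+18) = Beta(34.5, 19.8).
Var = αβ/((α+β)²(α+β+1)) = 34.5·19.8/(54.3²·55.3) = 0.004189.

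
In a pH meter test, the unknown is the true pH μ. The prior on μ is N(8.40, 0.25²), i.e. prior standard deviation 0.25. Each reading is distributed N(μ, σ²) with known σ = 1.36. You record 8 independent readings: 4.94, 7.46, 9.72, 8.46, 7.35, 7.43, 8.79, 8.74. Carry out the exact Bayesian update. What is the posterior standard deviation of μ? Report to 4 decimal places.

For Normal data with known variance σ², a Normal(μ₀, σ₀²) prior on μ is conjugate. Posterior precision = 1/σ₀² + n/σ²; posterior mean is the precision-weighted average of μ₀ and x̄.
σ₀² = 0.25² = 0.0625, σ² = 1.36² = 1.8496; σ² + n·σ₀² = 1.8496 + 8·0.0625 = 2.3496.
Posterior precision = 1/σ₀² + n/σ² = 1/0.0625 + 8/1.8496 = (σ² + n·σ₀²)/(σ₀²σ²) = 2.3496/(0.0625·1.8496); posterior variance σₙ² = σ₀²σ²/(σ² + n·σ₀²) = 0.0625·1.8496/2.3496 = 0.049200.
Posterior SD = √σₙ² = √(0.0625·1.8496/2.3496) = 0.2218.

0.2218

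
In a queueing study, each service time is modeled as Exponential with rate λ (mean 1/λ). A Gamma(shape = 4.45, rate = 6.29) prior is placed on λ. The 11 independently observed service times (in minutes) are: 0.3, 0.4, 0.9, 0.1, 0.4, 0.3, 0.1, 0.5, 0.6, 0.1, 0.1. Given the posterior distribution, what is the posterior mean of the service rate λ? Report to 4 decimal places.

1.5312

With a Gamma(shape α, rate β) prior on the exponential rate λ, the posterior after n observations with total T = Σxᵢ is Gamma(α+n, β+T).
Sum of observations T = 3.8 minutes; n = 11.
Posterior: Gamma(4.45+11, 6.29+3.8) = Gamma(15.45, 10.09).
Posterior mean of λ = α/β = 15.45/10.09 = 1.5312.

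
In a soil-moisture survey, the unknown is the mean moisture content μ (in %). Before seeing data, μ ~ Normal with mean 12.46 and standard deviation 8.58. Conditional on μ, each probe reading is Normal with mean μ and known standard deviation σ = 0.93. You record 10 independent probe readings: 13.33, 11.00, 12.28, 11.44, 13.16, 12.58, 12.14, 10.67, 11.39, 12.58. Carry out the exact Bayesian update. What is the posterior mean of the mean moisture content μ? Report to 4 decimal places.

For Normal data with known variance σ², a Normal(μ₀, σ₀²) prior on μ is conjugate. Posterior precision = 1/σ₀² + n/σ²; posterior mean is the precision-weighted average of μ₀ and x̄.
Σxᵢ = 13.33 + 11.00 + 12.28 + 11.44 + 13.16 + 12.58 + 12.14 + 10.67 + 11.39 + 12.58 = 120.57, so n·x̄ = 120.57.
σ₀² = 8.58² = 73.6164, σ² = 0.93² = 0.8649; σ² + n·σ₀² = 0.8649 + 10·73.6164 = 737.0289.
Posterior mean = (μ₀/σ₀² + n·x̄/σ²)/(1/σ₀² + n/σ²) = (σ²·μ₀ + σ₀²·n·x̄)/(σ² + n·σ₀²) = (0.8649·12.46 + 73.6164·120.57)/737.0289 = 8886.706002/737.0289 = 12.0575.

12.0575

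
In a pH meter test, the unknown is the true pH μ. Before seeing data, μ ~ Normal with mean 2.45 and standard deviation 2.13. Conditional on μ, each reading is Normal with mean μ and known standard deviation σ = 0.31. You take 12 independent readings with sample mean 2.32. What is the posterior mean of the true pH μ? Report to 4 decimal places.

2.3202

For Normal data with known variance σ², a Normal(μ₀, σ₀²) prior on μ is conjugate. Posterior precision = 1/σ₀² + n/σ²; posterior mean is the precision-weighted average of μ₀ and x̄.
n·x̄ = 12·2.32 = 27.84.
σ₀² = 2.13² = 4.5369, σ² = 0.31² = 0.0961; σ² + n·σ₀² = 0.0961 + 12·4.5369 = 54.5389.
Posterior mean = (μ₀/σ₀² + n·x̄/σ²)/(1/σ₀² + n/σ²) = (σ²·μ₀ + σ₀²·n·x̄)/(σ² + n·σ₀²) = (0.0961·2.45 + 4.5369·27.84)/54.5389 = 126.542741/54.5389 = 2.3202.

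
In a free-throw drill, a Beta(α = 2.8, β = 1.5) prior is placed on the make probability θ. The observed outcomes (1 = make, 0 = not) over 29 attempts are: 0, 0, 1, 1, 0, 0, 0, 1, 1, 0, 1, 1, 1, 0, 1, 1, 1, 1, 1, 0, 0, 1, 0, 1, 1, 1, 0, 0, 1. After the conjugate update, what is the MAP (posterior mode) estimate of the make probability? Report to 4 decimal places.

0.6006

The Beta prior is conjugate to a Binomial/Bernoulli likelihood; the update adds successes to α and failures to β.
Posterior: Beta(α+k, β+n−k) = Beta(2.8+17, 1.5+12) = Beta(19.8, 13.5).
Mode of Beta(a,b) for a,b>1 is (a−1)/(a+b−2) = 18.8/31.3 = 0.6006.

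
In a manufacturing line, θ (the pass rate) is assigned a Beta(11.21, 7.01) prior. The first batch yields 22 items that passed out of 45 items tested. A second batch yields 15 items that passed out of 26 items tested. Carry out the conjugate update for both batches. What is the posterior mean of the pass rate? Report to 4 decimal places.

The Beta prior is conjugate to a Binomial/Bernoulli likelihood; the update adds successes to α and failures to β.
After batch 1: Beta(11.21+22, 7.01+23) = Beta(33.21, 30.01).
After batch 2: Beta(33.21+15, 30.01+11) = Beta(48.21, 41.01).
Posterior mean = α/(α+β) = 48.21/89.22 = 0.5403.

0.5403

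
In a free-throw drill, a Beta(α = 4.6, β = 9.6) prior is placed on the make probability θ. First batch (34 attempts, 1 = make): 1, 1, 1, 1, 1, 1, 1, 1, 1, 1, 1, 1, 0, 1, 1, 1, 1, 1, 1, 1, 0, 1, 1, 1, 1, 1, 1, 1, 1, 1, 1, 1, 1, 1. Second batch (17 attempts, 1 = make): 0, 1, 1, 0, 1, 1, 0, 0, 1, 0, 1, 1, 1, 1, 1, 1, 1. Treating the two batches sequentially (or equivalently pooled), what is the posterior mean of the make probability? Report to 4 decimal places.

0.7454

The Beta prior is conjugate to a Binomial/Bernoulli likelihood; the update adds successes to α and failures to β.
After batch 1: Beta(4.6+32, 9.6+2) = Beta(36.6, 11.6).
After batch 2: Beta(36.6+12, 11.6+5) = Beta(48.6, 16.6).
Posterior mean = α/(α+β) = 48.6/65.2 = 0.7454.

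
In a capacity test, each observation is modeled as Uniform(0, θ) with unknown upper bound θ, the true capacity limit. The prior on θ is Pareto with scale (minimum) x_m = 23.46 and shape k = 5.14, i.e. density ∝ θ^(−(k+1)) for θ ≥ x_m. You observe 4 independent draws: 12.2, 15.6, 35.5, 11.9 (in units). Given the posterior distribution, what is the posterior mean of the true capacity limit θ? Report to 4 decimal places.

39.8612

A Pareto(scale x_m, shape k) prior on the upper bound θ of Uniform(0, θ) is conjugate: posterior is Pareto(max(x_m, max xᵢ), k + n).
Sample maximum = 35.5; prior scale x_m = 23.46 → posterior scale = max = 35.50.
Posterior shape = 5.14 + 4 = 9.14.
E[θ|data] = k·x_m/(k−1) = 9.14·35.50/8.14 = 39.8612.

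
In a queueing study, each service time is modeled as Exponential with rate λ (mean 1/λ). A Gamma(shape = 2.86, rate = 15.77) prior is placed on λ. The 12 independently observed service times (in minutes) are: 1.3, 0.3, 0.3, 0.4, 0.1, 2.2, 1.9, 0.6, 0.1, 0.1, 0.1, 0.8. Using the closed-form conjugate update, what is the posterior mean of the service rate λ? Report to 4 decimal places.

0.6199

With a Gamma(shape α, rate β) prior on the exponential rate λ, the posterior after n observations with total T = Σxᵢ is Gamma(α+n, β+T).
Sum of observations T = 8.2 minutes; n = 12.
Posterior: Gamma(2.86+12, 15.77+8.2) = Gamma(14.86, 23.97).
Posterior mean of λ = α/β = 14.86/23.97 = 0.6199.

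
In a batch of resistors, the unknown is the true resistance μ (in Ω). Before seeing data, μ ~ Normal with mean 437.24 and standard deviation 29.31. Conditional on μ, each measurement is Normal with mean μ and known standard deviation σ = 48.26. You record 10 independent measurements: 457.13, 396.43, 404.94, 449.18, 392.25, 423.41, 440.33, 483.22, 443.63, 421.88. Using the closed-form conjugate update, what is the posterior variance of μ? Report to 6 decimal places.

For Normal data with known variance σ², a Normal(μ₀, σ₀²) prior on μ is conjugate. Posterior precision = 1/σ₀² + n/σ²; posterior mean is the precision-weighted average of μ₀ and x̄.
σ₀² = 29.31² = 859.0761, σ² = 48.26² = 2329.0276; σ² + n·σ₀² = 2329.0276 + 10·859.0761 = 10919.7886.
Posterior precision = 1/σ₀² + n/σ² = 1/859.0761 + 10/2329.0276 = (σ² + n·σ₀²)/(σ₀²σ²) = 10919.7886/(859.0761·2329.0276); posterior variance σₙ² = σ₀²σ²/(σ² + n·σ₀²) = 859.0761·2329.0276/10919.7886 = 183.228084.

183.228084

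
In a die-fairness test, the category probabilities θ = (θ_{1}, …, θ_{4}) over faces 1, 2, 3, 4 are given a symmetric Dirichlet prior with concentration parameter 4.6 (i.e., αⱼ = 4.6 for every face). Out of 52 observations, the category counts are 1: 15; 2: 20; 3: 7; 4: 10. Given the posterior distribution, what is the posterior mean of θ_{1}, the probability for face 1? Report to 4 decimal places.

The Dirichlet prior is conjugate to the Multinomial likelihood: each posterior αⱼ = prior αⱼ + observed count nⱼ.
Posterior concentration: (19.6, 24.6, 11.6, 14.6), total = 70.4.
E[θ_{1}|data] = α_{1}/Σα = 19.6/70.4 = 0.2784.

0.2784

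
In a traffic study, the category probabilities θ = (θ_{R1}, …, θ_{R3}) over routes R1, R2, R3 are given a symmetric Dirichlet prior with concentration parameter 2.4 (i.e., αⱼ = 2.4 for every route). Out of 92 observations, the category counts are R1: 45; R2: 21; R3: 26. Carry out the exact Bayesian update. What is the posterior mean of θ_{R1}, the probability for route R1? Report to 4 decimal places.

The Dirichlet prior is conjugate to the Multinomial likelihood: each posterior αⱼ = prior αⱼ + observed count nⱼ.
Posterior concentration: (47.4, 23.4, 28.4), total = 99.2.
E[θ_{R1}|data] = α_{R1}/Σα = 47.4/99.2 = 0.4778.

0.4778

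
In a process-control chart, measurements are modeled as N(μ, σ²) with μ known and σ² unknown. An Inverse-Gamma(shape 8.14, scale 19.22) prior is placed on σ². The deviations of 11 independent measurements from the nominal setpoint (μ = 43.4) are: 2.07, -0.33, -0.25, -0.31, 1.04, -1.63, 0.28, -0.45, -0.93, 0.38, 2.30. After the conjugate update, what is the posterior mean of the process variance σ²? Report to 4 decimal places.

With known mean μ and an Inverse-Gamma(α, β) prior on σ², the Normal likelihood is conjugate: posterior is Inv-Gamma(α + n/2, β + Σ(xᵢ−μ)²/2).
Σ(xᵢ−μ)² = (2.07)² + (-0.33)² + (-0.25)² + (-0.31)² + (1.04)² + (-1.63)² + (0.28)² + (-0.45)² + (-0.93)² + (0.38)² + (2.30)² = 14.8711.
Posterior: Inv-Gamma(8.14 + 11/2, 19.22 + 14.8711/2) = Inv-Gamma(13.64, 26.65555).
E[σ²|data] = β/(α−1) = 26.65555/12.64 = 2.1088.

2.1088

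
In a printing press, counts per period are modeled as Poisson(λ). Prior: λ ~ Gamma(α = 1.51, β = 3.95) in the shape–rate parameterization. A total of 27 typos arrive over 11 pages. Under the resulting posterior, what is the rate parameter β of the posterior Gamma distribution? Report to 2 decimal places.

With a Gamma(shape α, rate β) prior, the Poisson likelihood is conjugate: the posterior is Gamma(α + ΣXᵢ, β + n).
Posterior: Gamma(α+S, β+n) = Gamma(1.51+27, 3.95+11) = Gamma(28.51, 14.95).
Posterior β = 14.95.

14.95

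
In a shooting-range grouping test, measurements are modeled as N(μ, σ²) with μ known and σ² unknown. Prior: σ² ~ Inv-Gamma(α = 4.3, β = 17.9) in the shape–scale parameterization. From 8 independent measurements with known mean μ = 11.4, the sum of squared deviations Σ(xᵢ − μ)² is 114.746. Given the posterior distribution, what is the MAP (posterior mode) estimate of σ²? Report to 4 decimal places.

8.0939

With known mean μ and an Inverse-Gamma(α, β) prior on σ², the Normal likelihood is conjugate: posterior is Inv-Gamma(α + n/2, β + Σ(xᵢ−μ)²/2).
Posterior: Inv-Gamma(4.3 + 8/2, 17.9 + 114.746/2) = Inv-Gamma(8.30, 75.2730).
Mode = β/(α+1) = 75.2730/9.30 = 8.0939.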